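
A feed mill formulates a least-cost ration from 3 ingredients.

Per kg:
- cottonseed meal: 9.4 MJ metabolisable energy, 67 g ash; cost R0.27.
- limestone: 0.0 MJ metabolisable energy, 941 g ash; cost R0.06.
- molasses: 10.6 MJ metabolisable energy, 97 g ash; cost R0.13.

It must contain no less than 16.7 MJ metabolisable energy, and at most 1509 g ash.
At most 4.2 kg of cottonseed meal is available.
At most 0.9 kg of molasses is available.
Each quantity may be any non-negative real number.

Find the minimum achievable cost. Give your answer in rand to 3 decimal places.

R0.323

Set it up as a linear program. Let x1 = kg of cottonseed meal, x2 = kg of limestone, x3 = kg of molasses.
Minimize 0.27x1 + 0.06x2 + 0.13x3 with:
  9.4x1 + 10.6x3 ≥ 16.7   (metabolisable energy)
  67x1 + 941x2 + 97x3 ≤ 1509   (ash)
  x1 ≤ 4.2
  x3 ≤ 0.9
  x1, x2, x3 ≥ 0.
The optimal basis is {cottonseed meal, molasses}; limestone drops out. There the metabolisable energy and the molasses cap constraints are tight.
So cottonseed meal = 0.7617 kg, molasses = 0.9 kg.
Total cost: 0.27·0.7617 + 0.13·0.9 = 0.32266.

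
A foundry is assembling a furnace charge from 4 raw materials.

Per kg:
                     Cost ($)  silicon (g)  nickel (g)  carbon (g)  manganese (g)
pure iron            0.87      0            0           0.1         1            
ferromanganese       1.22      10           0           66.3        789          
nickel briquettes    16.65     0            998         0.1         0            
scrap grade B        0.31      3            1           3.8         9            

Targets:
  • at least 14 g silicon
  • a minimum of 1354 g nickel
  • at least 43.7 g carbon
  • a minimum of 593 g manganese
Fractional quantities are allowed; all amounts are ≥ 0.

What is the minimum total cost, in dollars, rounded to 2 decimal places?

$24.13

Let x1 = kg of pure iron, x2 = kg of ferromanganese, x3 = kg of nickel briquettes, x4 = kg of scrap grade B.
min 0.87x1 + 1.22x2 + 16.65x3 + 0.31x4 s.t.:
  10x2 + 3x4 ≥ 14   (silicon)
  998x3 + 1x4 ≥ 1354   (nickel)
  0.1x1 + 66.3x2 + 0.1x3 + 3.8x4 ≥ 43.7   (carbon)
  1x1 + 789x2 + 9x4 ≥ 593   (manganese)
  x1, x2, x3, x4 ≥ 0.
The minimum-cost mix takes nothing from pure iron — only ferromanganese, nickel briquettes, scrap grade B. There the silicon, nickel, manganese constraints are tight.
So ferromanganese = 0.726 kg, nickel briquettes = 1.354 kg, scrap grade B = 2.247 kg.
Total cost: 1.22·0.726 + 16.65·1.354 + 0.31·2.247 = 24.1264.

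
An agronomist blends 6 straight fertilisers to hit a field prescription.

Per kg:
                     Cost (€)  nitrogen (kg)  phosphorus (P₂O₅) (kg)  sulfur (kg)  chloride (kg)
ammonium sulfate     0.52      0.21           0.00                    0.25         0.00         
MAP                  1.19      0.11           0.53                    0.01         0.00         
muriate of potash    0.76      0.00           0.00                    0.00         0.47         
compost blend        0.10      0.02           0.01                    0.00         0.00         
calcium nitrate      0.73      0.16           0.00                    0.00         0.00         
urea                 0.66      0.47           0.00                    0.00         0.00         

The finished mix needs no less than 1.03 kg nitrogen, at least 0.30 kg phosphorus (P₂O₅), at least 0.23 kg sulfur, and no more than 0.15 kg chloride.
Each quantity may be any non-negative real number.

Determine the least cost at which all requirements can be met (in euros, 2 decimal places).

€2.23

Set it up as a linear program. Let x1 = kg of ammonium sulfate, x2 = kg of MAP, x3 = kg of muriate of potash, x4 = kg of compost blend, x5 = kg of calcium nitrate, x6 = kg of urea.
Minimize 0.52x1 + 1.19x2 + 0.76x3 + 0.1x4 + 0.73x5 + 0.66x6 s.t.:
  0.21x1 + 0.11x2 + 0.02x4 + 0.16x5 + 0.47x6 ≥ 1.03   (nitrogen)
  0.53x2 + 0.01x4 ≥ 0.3   (phosphorus (P₂O₅))
  0.25x1 + 0.01x2 ≥ 0.23   (sulfur)
  0.47x3 ≤ 0.15   (chloride)
  x1, x2, x3, x4, x5, x6 ≥ 0.
The optimal basis is {ammonium sulfate, MAP, urea}; muriate of potash, compost blend, calcium nitrate drop out. There the nitrogen, phosphorus (P₂O₅), sulfur constraints are tight.
That vertex is x1 = 0.8974, x2 = 0.566, x6 = 1.658.
Hence cost = 0.52·0.8974 + 1.19·0.566 + 0.66·1.658 = €2.2345.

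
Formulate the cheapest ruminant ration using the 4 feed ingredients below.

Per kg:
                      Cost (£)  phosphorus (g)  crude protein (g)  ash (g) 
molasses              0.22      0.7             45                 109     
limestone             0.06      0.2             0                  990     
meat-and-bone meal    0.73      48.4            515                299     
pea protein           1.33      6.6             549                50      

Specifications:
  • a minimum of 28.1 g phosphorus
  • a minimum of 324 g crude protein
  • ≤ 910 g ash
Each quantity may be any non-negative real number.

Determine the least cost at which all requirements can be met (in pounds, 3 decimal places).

£0.459

Set it up as a linear program. Let x1 = kg of molasses, x2 = kg of limestone, x3 = kg of meat-and-bone meal, x4 = kg of pea protein.
Minimize 0.22x1 + 0.06x2 + 0.73x3 + 1.33x4 subject to:
  0.7x1 + 0.2x2 + 48.4x3 + 6.6x4 ≥ 28.1   (phosphorus)
  45x1 + 515x3 + 549x4 ≥ 324   (crude protein)
  109x1 + 990x2 + 299x3 + 50x4 ≤ 910   (ash)
  x1, x2, x3, x4 ≥ 0.
The cheapest feasible vertex uses only meat-and-bone meal; molasses, limestone, pea protein are not used. Binding constraint: crude protein.
That vertex is x3 = 0.6291.
Objective = 0.73·0.6291 = 0.45924.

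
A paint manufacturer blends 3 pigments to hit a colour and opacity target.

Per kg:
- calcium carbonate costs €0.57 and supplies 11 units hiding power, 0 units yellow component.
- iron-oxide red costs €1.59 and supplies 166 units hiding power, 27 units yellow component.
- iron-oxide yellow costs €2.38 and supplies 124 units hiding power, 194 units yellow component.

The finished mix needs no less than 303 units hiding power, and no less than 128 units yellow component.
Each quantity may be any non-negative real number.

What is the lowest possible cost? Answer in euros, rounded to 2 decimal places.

€3.44

Treat it as an LP. Let x1 = kg of calcium carbonate, x2 = kg of iron-oxide red, x3 = kg of iron-oxide yellow.
min 0.57x1 + 1.59x2 + 2.38x3 with:
  11x1 + 166x2 + 124x3 ≥ 303   (hiding power)
  27x2 + 194x3 ≥ 128   (yellow component)
  x1, x2, x3 ≥ 0.
The optimal basis is {iron-oxide red, iron-oxide yellow}; calcium carbonate drops out. The hiding power and yellow component requirements are met with equality.
That vertex is x2 = 1.487, x3 = 0.4528.
Objective = 1.59·1.487 + 2.38·0.4528 = 3.4420.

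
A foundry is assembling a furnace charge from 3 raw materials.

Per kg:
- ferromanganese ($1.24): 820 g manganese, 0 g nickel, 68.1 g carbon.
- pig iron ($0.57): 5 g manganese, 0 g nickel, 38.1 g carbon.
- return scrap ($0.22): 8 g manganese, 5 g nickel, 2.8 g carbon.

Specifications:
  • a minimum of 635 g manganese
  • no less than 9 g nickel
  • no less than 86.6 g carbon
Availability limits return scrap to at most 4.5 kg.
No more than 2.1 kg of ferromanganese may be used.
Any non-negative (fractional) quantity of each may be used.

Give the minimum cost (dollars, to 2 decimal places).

Treat it as an LP. Let x1 = kg of ferromanganese, x2 = kg of pig iron, x3 = kg of return scrap.
min 1.24x1 + 0.57x2 + 0.22x3 with:
  820x1 + 5x2 + 8x3 ≥ 635   (manganese)
  5x3 ≥ 9   (nickel)
  68.1x1 + 38.1x2 + 2.8x3 ≥ 86.6   (carbon)
  x3 ≤ 4.5
  x1 ≤ 2.1
  x1, x2, x3 ≥ 0.
The optimal mix uses every input. Binding constraints: manganese, nickel, carbon.
That vertex is x1 = 0.752, x2 = 0.7966, x3 = 1.8.
Hence cost = 1.24·0.752 + 0.57·0.7966 + 0.22·1.8 = $1.7825.

$1.78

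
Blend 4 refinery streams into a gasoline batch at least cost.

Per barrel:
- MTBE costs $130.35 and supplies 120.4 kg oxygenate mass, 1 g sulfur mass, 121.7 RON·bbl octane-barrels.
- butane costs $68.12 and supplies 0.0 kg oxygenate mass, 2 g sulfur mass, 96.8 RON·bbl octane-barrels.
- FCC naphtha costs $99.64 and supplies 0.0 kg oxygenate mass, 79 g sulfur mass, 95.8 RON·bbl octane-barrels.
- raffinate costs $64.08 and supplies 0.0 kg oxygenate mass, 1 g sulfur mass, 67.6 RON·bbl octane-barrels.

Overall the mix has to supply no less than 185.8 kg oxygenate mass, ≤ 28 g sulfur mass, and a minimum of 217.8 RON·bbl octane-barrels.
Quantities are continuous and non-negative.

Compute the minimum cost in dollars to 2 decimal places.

$222.26

Let x1 = barrels of MTBE, x2 = barrels of butane, x3 = barrels of FCC naphtha, x4 = barrels of raffinate.
Minimise 130.35x1 + 68.12x2 + 99.64x3 + 64.08x4 subject to:
  120.4x1 ≥ 185.8   (oxygenate mass)
  1x1 + 2x2 + 79x3 + 1x4 ≤ 28   (sulfur mass)
  121.7x1 + 96.8x2 + 95.8x3 + 67.6x4 ≥ 217.8   (octane-barrels)
  x1, x2, x3, x4 ≥ 0.
The minimum-cost mix takes nothing from FCC naphtha, raffinate — only MTBE, butane. The oxygenate mass and octane-barrels requirements are met with equality.
So MTBE = 1.5432 barrels, butane = 0.30985 barrels.
Cost = 130.35·1.5432 + 68.12·0.30985 = 222.2631.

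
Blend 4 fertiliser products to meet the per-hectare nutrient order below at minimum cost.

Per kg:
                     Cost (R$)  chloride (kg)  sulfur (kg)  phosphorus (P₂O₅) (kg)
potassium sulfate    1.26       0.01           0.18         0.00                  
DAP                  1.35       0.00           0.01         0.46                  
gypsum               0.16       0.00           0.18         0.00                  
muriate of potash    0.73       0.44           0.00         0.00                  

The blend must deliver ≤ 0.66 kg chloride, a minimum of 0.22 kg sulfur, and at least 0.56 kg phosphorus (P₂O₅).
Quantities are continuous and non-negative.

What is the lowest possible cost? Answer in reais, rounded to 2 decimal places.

This is a linear program. Let x1 = kg of potassium sulfate, x2 = kg of DAP, x3 = kg of gypsum, x4 = kg of muriate of potash.
Minimize 1.26x1 + 1.35x2 + 0.16x3 + 0.73x4 with:
  0.01x1 + 0.44x4 ≤ 0.66   (chloride)
  0.18x1 + 0.01x2 + 0.18x3 ≥ 0.22   (sulfur)
  0.46x2 ≥ 0.56   (phosphorus (P₂O₅))
  x1, x2, x3, x4 ≥ 0.
At the optimum only DAP, gypsum are positive (potassium sulfate, muriate of potash = 0). Binding constraints: sulfur and phosphorus (P₂O₅).
Optimal quantities: DAP = 1.217 kg, gypsum = 1.155 kg.
Cost = 1.35·1.217 + 0.16·1.155 = 1.8278.

R$1.83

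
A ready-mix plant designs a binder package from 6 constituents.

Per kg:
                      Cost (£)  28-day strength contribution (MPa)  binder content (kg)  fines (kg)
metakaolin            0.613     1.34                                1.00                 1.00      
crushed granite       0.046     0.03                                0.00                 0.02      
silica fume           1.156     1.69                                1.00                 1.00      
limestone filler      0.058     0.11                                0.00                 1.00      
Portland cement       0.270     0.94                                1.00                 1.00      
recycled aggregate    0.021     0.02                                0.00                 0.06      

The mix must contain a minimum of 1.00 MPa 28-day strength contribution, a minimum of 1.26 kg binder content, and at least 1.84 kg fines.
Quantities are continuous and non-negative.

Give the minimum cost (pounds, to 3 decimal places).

£0.374

This is a linear program. Let x1 = kg of metakaolin, x2 = kg of crushed granite, x3 = kg of silica fume, x4 = kg of limestone filler, x5 = kg of Portland cement, x6 = kg of recycled aggregate.
Minimise 0.613x1 + 0.046x2 + 1.156x3 + 0.058x4 + 0.27x5 + 0.021x6 s.t.:
  1.34x1 + 0.03x2 + 1.69x3 + 0.11x4 + 0.94x5 + 0.02x6 ≥ 1   (28-day strength contribution)
  1x1 + 1x3 + 1x5 ≥ 1.26   (binder content)
  1x1 + 0.02x2 + 1x3 + 1x4 + 1x5 + 0.06x6 ≥ 1.84   (fines)
  x1, x2, x3, x4, x5, x6 ≥ 0.
The cheapest feasible vertex uses only limestone filler, Portland cement; metakaolin, crushed granite, silica fume, recycled aggregate are not used. The binder content and fines requirements are met with equality.
Solving gives x4 = 0.58, x5 = 1.26.
Objective = 0.058·0.58 + 0.27·1.26 = 0.37384.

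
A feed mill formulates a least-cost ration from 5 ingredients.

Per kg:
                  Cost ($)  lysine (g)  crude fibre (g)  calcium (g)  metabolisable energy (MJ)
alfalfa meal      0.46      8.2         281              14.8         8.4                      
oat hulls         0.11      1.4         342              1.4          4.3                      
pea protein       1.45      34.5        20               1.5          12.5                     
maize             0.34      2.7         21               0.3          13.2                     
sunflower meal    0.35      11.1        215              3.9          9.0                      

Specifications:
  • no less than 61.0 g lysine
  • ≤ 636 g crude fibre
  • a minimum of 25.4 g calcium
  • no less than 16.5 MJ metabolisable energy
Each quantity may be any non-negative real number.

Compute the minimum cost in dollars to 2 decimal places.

Let x1 = kg of alfalfa meal, x2 = kg of oat hulls, x3 = kg of pea protein, x4 = kg of maize, x5 = kg of sunflower meal.
min 0.46x1 + 0.11x2 + 1.45x3 + 0.34x4 + 0.35x5 with:
  8.2x1 + 1.4x2 + 34.5x3 + 2.7x4 + 11.1x5 ≥ 61   (lysine)
  281x1 + 342x2 + 20x3 + 21x4 + 215x5 ≤ 636   (crude fibre)
  14.8x1 + 1.4x2 + 1.5x3 + 0.3x4 + 3.9x5 ≥ 25.4   (calcium)
  8.4x1 + 4.3x2 + 12.5x3 + 13.2x4 + 9x5 ≥ 16.5   (metabolisable energy)
  x1, x2, x3, x4, x5 ≥ 0.
At the optimum only alfalfa meal, pea protein, sunflower meal are positive (oat hulls, maize = 0). Binding constraints: lysine, crude fibre, calcium.
So alfalfa meal = 1.301 kg, pea protein = 1.087 kg, sunflower meal = 1.156 kg.
Hence cost = 0.46·1.301 + 1.45·1.087 + 0.35·1.156 = $2.5792.

$2.58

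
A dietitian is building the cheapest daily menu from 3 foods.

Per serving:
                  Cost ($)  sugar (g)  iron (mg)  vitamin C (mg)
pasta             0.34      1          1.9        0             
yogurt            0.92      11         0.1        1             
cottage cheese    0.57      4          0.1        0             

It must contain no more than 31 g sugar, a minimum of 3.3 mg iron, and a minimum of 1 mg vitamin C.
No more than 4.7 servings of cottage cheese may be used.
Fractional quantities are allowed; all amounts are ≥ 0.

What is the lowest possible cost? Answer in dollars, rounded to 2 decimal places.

Let x1 = servings of pasta, x2 = servings of yogurt, x3 = servings of cottage cheese.
Minimise 0.34x1 + 0.92x2 + 0.57x3 with:
  1x1 + 11x2 + 4x3 ≤ 31   (sugar)
  1.9x1 + 0.1x2 + 0.1x3 ≥ 3.3   (iron)
  1x2 ≥ 1   (vitamin C)
  x3 ≤ 4.7
  x1, x2, x3 ≥ 0.
The minimum-cost mix takes nothing from cottage cheese — only pasta, yogurt. Binding constraints: iron and vitamin C.
Solving gives x1 = 1.684, x2 = 1.
Cost = 0.34·1.684 + 0.92·1 = 1.4926.

$1.49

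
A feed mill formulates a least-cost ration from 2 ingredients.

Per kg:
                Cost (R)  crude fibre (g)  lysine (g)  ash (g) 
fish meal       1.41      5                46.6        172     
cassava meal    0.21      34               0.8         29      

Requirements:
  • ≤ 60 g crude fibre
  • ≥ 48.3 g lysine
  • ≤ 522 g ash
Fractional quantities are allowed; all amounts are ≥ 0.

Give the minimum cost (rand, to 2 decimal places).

R1.46

Let x1 = kg of fish meal, x2 = kg of cassava meal.
Minimize 1.41x1 + 0.21x2 subject to:
  5x1 + 34x2 ≤ 60   (crude fibre)
  46.6x1 + 0.8x2 ≥ 48.3   (lysine)
  172x1 + 29x2 ≤ 522   (ash)
  x1, x2 ≥ 0.
The optimal basis is {fish meal}; cassava meal drops out. The lysine requirement is met with equality.
That vertex is x1 = 1.036.
Objective = 1.41·1.036 = 1.4608.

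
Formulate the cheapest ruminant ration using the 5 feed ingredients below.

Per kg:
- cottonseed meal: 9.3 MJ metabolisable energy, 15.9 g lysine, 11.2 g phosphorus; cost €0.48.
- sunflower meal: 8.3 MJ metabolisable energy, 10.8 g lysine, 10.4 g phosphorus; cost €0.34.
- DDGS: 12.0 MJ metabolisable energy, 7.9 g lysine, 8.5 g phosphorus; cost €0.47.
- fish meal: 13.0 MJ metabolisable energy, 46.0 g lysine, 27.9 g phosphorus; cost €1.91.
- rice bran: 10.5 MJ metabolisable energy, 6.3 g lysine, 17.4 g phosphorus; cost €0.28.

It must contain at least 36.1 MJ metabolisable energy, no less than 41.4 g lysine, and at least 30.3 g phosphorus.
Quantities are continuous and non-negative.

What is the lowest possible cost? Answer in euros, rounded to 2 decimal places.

Set it up as a linear program. Let x1 = kg of cottonseed meal, x2 = kg of sunflower meal, x3 = kg of DDGS, x4 = kg of fish meal, x5 = kg of rice bran.
Minimise 0.48x1 + 0.34x2 + 0.47x3 + 1.91x4 + 0.28x5 s.t.:
  9.3x1 + 8.3x2 + 12x3 + 13x4 + 10.5x5 ≥ 36.1   (metabolisable energy)
  15.9x1 + 10.8x2 + 7.9x3 + 46x4 + 6.3x5 ≥ 41.4   (lysine)
  11.2x1 + 10.4x2 + 8.5x3 + 27.9x4 + 17.4x5 ≥ 30.3   (phosphorus)
  x1, x2, x3, x4, x5 ≥ 0.
The minimum-cost mix takes nothing from cottonseed meal, DDGS, fish meal — only sunflower meal, rice bran. The metabolisable energy and lysine requirements are met with equality.
That vertex is x2 = 3.392, x5 = 0.757.
Cost = 0.34·3.392 + 0.28·0.757 = 1.3652.

€1.37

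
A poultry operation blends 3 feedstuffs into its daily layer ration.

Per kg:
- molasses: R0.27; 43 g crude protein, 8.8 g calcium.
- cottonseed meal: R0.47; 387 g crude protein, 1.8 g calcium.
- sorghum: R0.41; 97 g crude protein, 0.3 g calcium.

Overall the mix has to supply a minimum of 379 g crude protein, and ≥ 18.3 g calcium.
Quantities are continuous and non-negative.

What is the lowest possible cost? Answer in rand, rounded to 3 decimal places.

R0.879

Treat it as an LP. Let x1 = kg of molasses, x2 = kg of cottonseed meal, x3 = kg of sorghum.
Minimize 0.27x1 + 0.47x2 + 0.41x3 s.t.:
  43x1 + 387x2 + 97x3 ≥ 379   (crude protein)
  8.8x1 + 1.8x2 + 0.3x3 ≥ 18.3   (calcium)
  x1, x2, x3 ≥ 0.
At the optimum only molasses, cottonseed meal are positive (sorghum = 0). Binding constraints: crude protein and calcium.
That vertex is x1 = 1.923, x2 = 0.7657.
Objective = 0.27·1.923 + 0.47·0.7657 = 0.87909.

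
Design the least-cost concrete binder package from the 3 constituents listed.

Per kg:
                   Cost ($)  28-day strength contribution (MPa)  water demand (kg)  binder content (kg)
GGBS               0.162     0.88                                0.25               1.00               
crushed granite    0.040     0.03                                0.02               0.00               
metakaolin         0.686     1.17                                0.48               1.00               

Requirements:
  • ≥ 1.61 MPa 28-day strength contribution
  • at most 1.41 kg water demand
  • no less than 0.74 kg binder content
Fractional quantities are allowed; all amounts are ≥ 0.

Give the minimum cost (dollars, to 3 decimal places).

This is a linear program. Let x1 = kg of GGBS, x2 = kg of crushed granite, x3 = kg of metakaolin.
Minimize 0.162x1 + 0.04x2 + 0.686x3 subject to:
  0.88x1 + 0.03x2 + 1.17x3 ≥ 1.61   (28-day strength contribution)
  0.25x1 + 0.02x2 + 0.48x3 ≤ 1.41   (water demand)
  1x1 + 1x3 ≥ 0.74   (binder content)
  x1, x2, x3 ≥ 0.
The minimum-cost mix takes nothing from crushed granite, metakaolin — only GGBS. There the 28-day strength contribution constraint is tight.
Solving gives x1 = 1.83.
Cost = 0.162·1.83 = 0.29646.

$0.296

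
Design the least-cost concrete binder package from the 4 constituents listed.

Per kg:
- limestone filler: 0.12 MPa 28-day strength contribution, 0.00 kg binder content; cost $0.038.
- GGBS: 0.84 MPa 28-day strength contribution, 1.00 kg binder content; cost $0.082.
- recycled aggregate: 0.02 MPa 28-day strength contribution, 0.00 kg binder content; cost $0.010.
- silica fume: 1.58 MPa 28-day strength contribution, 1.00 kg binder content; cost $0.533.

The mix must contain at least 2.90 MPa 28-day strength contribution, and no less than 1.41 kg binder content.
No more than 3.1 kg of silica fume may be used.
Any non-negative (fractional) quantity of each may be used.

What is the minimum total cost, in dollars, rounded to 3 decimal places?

$0.283

Treat it as an LP. Let x1 = kg of limestone filler, x2 = kg of GGBS, x3 = kg of recycled aggregate, x4 = kg of silica fume.
min 0.038x1 + 0.082x2 + 0.01x3 + 0.533x4 subject to:
  0.12x1 + 0.84x2 + 0.02x3 + 1.58x4 ≥ 2.9   (28-day strength contribution)
  1x2 + 1x4 ≥ 1.41   (binder content)
  x4 ≤ 3.1
  x1, x2, x3, x4 ≥ 0.
The cheapest feasible vertex uses only GGBS; limestone filler, recycled aggregate, silica fume are not used. There the 28-day strength contribution constraint is tight.
So GGBS = 3.452 kg.
Total cost: 0.082·3.452 = 0.28306.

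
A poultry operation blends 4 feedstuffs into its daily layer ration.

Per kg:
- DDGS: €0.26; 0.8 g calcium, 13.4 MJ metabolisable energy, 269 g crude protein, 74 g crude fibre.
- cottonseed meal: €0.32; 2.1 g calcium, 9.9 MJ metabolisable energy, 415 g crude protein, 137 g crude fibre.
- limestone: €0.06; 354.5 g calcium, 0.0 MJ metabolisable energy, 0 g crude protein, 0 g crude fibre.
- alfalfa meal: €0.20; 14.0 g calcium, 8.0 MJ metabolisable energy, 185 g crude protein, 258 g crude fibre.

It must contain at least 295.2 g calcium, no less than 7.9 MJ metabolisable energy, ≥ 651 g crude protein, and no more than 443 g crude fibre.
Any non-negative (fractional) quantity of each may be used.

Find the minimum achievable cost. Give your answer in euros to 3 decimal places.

€0.551

This is a linear program. Let x1 = kg of DDGS, x2 = kg of cottonseed meal, x3 = kg of limestone, x4 = kg of alfalfa meal.
Minimize 0.26x1 + 0.32x2 + 0.06x3 + 0.2x4 with:
  0.8x1 + 2.1x2 + 354.5x3 + 14x4 ≥ 295.2   (calcium)
  13.4x1 + 9.9x2 + 8x4 ≥ 7.9   (metabolisable energy)
  269x1 + 415x2 + 185x4 ≥ 651   (crude protein)
  74x1 + 137x2 + 258x4 ≤ 443   (crude fibre)
  x1, x2, x3, x4 ≥ 0.
At the optimum only cottonseed meal, limestone are positive (DDGS, alfalfa meal = 0). The calcium and crude protein requirements are met with equality.
Optimal quantities: cottonseed meal = 1.569 kg, limestone = 0.8234 kg.
Total cost: 0.32·1.569 + 0.06·0.8234 = 0.55148.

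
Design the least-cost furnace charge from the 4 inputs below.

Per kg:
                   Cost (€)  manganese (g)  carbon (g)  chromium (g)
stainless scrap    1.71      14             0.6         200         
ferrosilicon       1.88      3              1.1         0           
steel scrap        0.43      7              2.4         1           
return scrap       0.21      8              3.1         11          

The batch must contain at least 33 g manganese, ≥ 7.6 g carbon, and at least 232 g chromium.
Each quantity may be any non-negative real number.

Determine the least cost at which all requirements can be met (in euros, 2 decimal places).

€2.25

Let x1 = kg of stainless scrap, x2 = kg of ferrosilicon, x3 = kg of steel scrap, x4 = kg of return scrap.
min 1.71x1 + 1.88x2 + 0.43x3 + 0.21x4 with:
  14x1 + 3x2 + 7x3 + 8x4 ≥ 33   (manganese)
  0.6x1 + 1.1x2 + 2.4x3 + 3.1x4 ≥ 7.6   (carbon)
  200x1 + 1x3 + 11x4 ≥ 232   (chromium)
  x1, x2, x3, x4 ≥ 0.
The minimum-cost mix takes nothing from ferrosilicon, steel scrap — only stainless scrap, return scrap. Binding constraints: manganese and chromium.
Solving gives x1 = 1.033, x4 = 2.318.
Hence cost = 1.71·1.033 + 0.21·2.318 = €2.2532.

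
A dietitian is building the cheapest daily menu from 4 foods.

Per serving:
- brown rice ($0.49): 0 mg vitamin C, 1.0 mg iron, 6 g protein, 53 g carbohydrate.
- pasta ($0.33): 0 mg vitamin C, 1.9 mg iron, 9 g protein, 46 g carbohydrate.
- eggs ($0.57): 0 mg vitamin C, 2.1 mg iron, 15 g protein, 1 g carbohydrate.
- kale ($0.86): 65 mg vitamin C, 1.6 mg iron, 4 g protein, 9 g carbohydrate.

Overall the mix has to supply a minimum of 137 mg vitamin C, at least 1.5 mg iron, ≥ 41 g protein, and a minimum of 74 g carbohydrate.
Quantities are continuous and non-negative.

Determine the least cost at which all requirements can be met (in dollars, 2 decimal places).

Set it up as a linear program. Let x1 = servings of brown rice, x2 = servings of pasta, x3 = servings of eggs, x4 = servings of kale.
Minimize 0.49x1 + 0.33x2 + 0.57x3 + 0.86x4 s.t.:
  65x4 ≥ 137   (vitamin C)
  1x1 + 1.9x2 + 2.1x3 + 1.6x4 ≥ 1.5   (iron)
  6x1 + 9x2 + 15x3 + 4x4 ≥ 41   (protein)
  53x1 + 46x2 + 1x3 + 9x4 ≥ 74   (carbohydrate)
  x1, x2, x3, x4 ≥ 0.
The minimum-cost mix takes nothing from brown rice, eggs — only pasta, kale. The vitamin C and protein requirements are met with equality.
So pasta = 3.619 servings, kale = 2.108 servings.
Objective = 0.33·3.619 + 0.86·2.108 = 3.0072.

$3.01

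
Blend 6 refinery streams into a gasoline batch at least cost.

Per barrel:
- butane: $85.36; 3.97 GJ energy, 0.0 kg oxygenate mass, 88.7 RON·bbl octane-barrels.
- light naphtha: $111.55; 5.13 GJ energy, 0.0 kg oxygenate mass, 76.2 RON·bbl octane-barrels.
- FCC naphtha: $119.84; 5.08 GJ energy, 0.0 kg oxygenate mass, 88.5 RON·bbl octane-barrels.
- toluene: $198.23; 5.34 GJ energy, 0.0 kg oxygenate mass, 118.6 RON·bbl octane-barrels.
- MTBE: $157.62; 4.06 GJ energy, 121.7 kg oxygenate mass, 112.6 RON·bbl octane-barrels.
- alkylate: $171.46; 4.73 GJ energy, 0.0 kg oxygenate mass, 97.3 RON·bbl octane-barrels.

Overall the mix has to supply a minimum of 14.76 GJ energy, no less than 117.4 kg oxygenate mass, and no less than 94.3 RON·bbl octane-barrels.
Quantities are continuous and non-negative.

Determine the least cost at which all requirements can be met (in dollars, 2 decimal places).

Set it up as a linear program. Let x1 = barrels of butane, x2 = barrels of light naphtha, x3 = barrels of FCC naphtha, x4 = barrels of toluene, x5 = barrels of MTBE, x6 = barrels of alkylate.
Minimize 85.36x1 + 111.55x2 + 119.84x3 + 198.23x4 + 157.62x5 + 171.46x6 subject to:
  3.97x1 + 5.13x2 + 5.08x3 + 5.34x4 + 4.06x5 + 4.73x6 ≥ 14.76   (energy)
  121.7x5 ≥ 117.4   (oxygenate mass)
  88.7x1 + 76.2x2 + 88.5x3 + 118.6x4 + 112.6x5 + 97.3x6 ≥ 94.3   (octane-barrels)
  x1, x2, x3, x4, x5, x6 ≥ 0.
The minimum-cost mix takes nothing from light naphtha, FCC naphtha, toluene, alkylate — only butane, MTBE. The energy and oxygenate mass requirements are met with equality.
That vertex is x1 = 2.7313, x5 = 0.96467.
Cost = 85.36·2.7313 + 157.62·0.96467 = 385.1951.

$385.20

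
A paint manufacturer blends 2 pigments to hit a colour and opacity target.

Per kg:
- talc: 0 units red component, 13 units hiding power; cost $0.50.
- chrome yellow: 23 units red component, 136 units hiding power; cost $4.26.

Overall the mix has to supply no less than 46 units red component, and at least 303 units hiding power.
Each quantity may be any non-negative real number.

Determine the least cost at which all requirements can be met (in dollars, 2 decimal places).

$9.49

This is a linear program. Let x1 = kg of talc, x2 = kg of chrome yellow.
min 0.5x1 + 4.26x2 subject to:
  23x2 ≥ 46   (red component)
  13x1 + 136x2 ≥ 303   (hiding power)
  x1, x2 ≥ 0.
The optimal basis is {chrome yellow}; talc drops out. The hiding power requirement is met with equality.
Optimal quantities: chrome yellow = 2.228 kg.
Total cost: 4.26·2.228 = 9.4913.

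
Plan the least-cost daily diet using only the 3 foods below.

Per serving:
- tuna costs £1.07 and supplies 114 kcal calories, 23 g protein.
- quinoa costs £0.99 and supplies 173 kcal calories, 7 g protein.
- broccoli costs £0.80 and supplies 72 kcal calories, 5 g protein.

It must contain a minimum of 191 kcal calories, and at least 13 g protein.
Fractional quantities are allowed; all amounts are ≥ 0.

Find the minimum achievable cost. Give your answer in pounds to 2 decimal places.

Treat it as an LP. Let x1 = servings of tuna, x2 = servings of quinoa, x3 = servings of broccoli.
Minimise 1.07x1 + 0.99x2 + 0.8x3 s.t.:
  114x1 + 173x2 + 72x3 ≥ 191   (calories)
  23x1 + 7x2 + 5x3 ≥ 13   (protein)
  x1, x2, x3 ≥ 0.
The cheapest feasible vertex uses only tuna, quinoa; broccoli is not used. There the calories and protein constraints are tight.
Optimal quantities: tuna = 0.2867 servings, quinoa = 0.9151 servings.
Hence cost = 1.07·0.2867 + 0.99·0.9151 = £1.2127.

£1.21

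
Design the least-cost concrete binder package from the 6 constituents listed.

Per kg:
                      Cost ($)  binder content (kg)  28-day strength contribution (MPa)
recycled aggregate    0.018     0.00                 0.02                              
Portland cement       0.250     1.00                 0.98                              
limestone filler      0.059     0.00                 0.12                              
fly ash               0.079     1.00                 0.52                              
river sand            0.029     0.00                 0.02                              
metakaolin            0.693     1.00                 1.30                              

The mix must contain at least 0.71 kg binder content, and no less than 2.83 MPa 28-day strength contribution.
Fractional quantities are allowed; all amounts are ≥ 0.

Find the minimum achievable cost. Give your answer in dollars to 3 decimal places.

Treat it as an LP. Let x1 = kg of recycled aggregate, x2 = kg of Portland cement, x3 = kg of limestone filler, x4 = kg of fly ash, x5 = kg of river sand, x6 = kg of metakaolin.
min 0.018x1 + 0.25x2 + 0.059x3 + 0.079x4 + 0.029x5 + 0.693x6 subject to:
  1x2 + 1x4 + 1x6 ≥ 0.71   (binder content)
  0.02x1 + 0.98x2 + 0.12x3 + 0.52x4 + 0.02x5 + 1.3x6 ≥ 2.83   (28-day strength contribution)
  x1, x2, x3, x4, x5, x6 ≥ 0.
The minimum-cost mix takes nothing from recycled aggregate, Portland cement, limestone filler, river sand, metakaolin — only fly ash. Binding constraint: 28-day strength contribution.
That vertex is x4 = 5.442.
Objective = 0.079·5.442 = 0.42992.

$0.430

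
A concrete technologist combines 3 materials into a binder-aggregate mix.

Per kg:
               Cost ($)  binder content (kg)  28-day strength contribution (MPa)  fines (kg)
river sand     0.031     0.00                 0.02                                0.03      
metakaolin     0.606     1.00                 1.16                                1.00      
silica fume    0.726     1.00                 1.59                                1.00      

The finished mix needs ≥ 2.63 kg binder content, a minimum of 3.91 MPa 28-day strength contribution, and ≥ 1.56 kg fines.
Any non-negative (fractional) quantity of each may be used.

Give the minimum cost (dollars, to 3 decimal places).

$1.834

Set it up as a linear program. Let x1 = kg of river sand, x2 = kg of metakaolin, x3 = kg of silica fume.
min 0.031x1 + 0.606x2 + 0.726x3 subject to:
  1x2 + 1x3 ≥ 2.63   (binder content)
  0.02x1 + 1.16x2 + 1.59x3 ≥ 3.91   (28-day strength contribution)
  0.03x1 + 1x2 + 1x3 ≥ 1.56   (fines)
  x1, x2, x3 ≥ 0.
The optimal basis is {metakaolin, silica fume}; river sand drops out. The binder content and 28-day strength contribution requirements are met with equality.
So metakaolin = 0.63186 kg, silica fume = 1.9981 kg.
Total cost: 0.606·0.63186 + 0.726·1.9981 = 1.83353.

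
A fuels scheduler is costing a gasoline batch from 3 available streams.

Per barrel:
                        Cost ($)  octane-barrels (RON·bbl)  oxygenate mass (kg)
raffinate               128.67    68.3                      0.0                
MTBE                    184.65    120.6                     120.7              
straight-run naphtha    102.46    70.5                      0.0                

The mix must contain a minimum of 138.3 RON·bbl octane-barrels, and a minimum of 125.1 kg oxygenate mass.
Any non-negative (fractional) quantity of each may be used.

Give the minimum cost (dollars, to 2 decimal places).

Set it up as a linear program. Let x1 = barrels of raffinate, x2 = barrels of MTBE, x3 = barrels of straight-run naphtha.
Minimise 128.67x1 + 184.65x2 + 102.46x3 subject to:
  68.3x1 + 120.6x2 + 70.5x3 ≥ 138.3   (octane-barrels)
  120.7x2 ≥ 125.1   (oxygenate mass)
  x1, x2, x3 ≥ 0.
The minimum-cost mix takes nothing from raffinate — only MTBE, straight-run naphtha. Binding constraints: octane-barrels and oxygenate mass.
So MTBE = 1.0365 barrels, straight-run naphtha = 0.1887 barrels.
Hence cost = 184.65·1.0365 + 102.46·0.1887 = $210.7239.

$210.72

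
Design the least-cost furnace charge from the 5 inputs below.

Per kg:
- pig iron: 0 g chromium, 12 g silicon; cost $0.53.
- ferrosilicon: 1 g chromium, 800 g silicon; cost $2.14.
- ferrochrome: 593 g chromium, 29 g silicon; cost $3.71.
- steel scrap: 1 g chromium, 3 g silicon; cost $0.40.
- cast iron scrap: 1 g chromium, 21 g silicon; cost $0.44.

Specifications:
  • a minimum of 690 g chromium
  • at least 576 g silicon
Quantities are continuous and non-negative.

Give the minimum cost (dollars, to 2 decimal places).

$5.76

Let x1 = kg of pig iron, x2 = kg of ferrosilicon, x3 = kg of ferrochrome, x4 = kg of steel scrap, x5 = kg of cast iron scrap.
Minimize 0.53x1 + 2.14x2 + 3.71x3 + 0.4x4 + 0.44x5 s.t.:
  1x2 + 593x3 + 1x4 + 1x5 ≥ 690   (chromium)
  12x1 + 800x2 + 29x3 + 3x4 + 21x5 ≥ 576   (silicon)
  x1, x2, x3, x4, x5 ≥ 0.
At the optimum only ferrosilicon, ferrochrome are positive (pig iron, steel scrap, cast iron scrap = 0). The chromium and silicon requirements are met with equality.
So ferrosilicon = 0.6779 kg, ferrochrome = 1.162 kg.
Total cost: 2.14·0.6779 + 3.71·1.162 = 5.7617.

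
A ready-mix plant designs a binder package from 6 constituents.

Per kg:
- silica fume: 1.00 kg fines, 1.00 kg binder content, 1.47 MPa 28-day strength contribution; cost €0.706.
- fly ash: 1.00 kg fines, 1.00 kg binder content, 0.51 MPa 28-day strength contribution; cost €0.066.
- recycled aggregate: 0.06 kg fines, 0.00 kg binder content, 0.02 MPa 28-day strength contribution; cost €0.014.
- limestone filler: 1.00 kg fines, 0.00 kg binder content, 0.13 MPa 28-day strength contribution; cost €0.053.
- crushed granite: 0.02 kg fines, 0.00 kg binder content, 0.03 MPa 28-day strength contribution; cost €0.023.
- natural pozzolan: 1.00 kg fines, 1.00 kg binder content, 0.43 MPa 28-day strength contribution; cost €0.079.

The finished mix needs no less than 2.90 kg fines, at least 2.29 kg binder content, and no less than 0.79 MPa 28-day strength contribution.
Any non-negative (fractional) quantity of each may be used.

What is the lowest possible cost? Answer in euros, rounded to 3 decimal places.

Let x1 = kg of silica fume, x2 = kg of fly ash, x3 = kg of recycled aggregate, x4 = kg of limestone filler, x5 = kg of crushed granite, x6 = kg of natural pozzolan.
Minimize 0.706x1 + 0.066x2 + 0.014x3 + 0.053x4 + 0.023x5 + 0.079x6 subject to:
  1x1 + 1x2 + 0.06x3 + 1x4 + 0.02x5 + 1x6 ≥ 2.9   (fines)
  1x1 + 1x2 + 1x6 ≥ 2.29   (binder content)
  1.47x1 + 0.51x2 + 0.02x3 + 0.13x4 + 0.03x5 + 0.43x6 ≥ 0.79   (28-day strength contribution)
  x1, x2, x3, x4, x5, x6 ≥ 0.
The optimal basis is {fly ash, limestone filler}; silica fume, recycled aggregate, crushed granite, natural pozzolan drop out. Binding constraints: fines and binder content.
Optimal quantities: fly ash = 2.29 kg, limestone filler = 0.61 kg.
Total cost: 0.066·2.29 + 0.053·0.61 = 0.18347.

€0.183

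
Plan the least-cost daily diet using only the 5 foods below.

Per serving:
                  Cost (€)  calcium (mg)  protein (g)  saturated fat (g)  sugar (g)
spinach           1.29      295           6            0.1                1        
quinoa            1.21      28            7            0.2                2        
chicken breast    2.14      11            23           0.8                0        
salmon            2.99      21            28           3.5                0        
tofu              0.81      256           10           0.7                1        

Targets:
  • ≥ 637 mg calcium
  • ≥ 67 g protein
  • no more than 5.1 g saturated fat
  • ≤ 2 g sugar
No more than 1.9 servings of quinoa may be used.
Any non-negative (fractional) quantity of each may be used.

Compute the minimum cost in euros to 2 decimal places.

This is a linear program. Let x1 = servings of spinach, x2 = servings of quinoa, x3 = servings of chicken breast, x4 = servings of salmon, x5 = servings of tofu.
Minimise 1.29x1 + 1.21x2 + 2.14x3 + 2.99x4 + 0.81x5 s.t.:
  295x1 + 28x2 + 11x3 + 21x4 + 256x5 ≥ 637   (calcium)
  6x1 + 7x2 + 23x3 + 28x4 + 10x5 ≥ 67   (protein)
  0.1x1 + 0.2x2 + 0.8x3 + 3.5x4 + 0.7x5 ≤ 5.1   (saturated fat)
  1x1 + 2x2 + 1x5 ≤ 2   (sugar)
  x2 ≤ 1.9
  x1, x2, x3, x4, x5 ≥ 0.
The minimum-cost mix takes nothing from quinoa, tofu — only spinach, chicken breast, salmon. The calcium, saturated fat, sugar requirements are met with equality.
Solving gives x1 = 2, x3 = 2.839, x4 = 0.7512.
Objective = 1.29·2 + 2.14·2.839 + 2.99·0.7512 = 10.9015.

€10.90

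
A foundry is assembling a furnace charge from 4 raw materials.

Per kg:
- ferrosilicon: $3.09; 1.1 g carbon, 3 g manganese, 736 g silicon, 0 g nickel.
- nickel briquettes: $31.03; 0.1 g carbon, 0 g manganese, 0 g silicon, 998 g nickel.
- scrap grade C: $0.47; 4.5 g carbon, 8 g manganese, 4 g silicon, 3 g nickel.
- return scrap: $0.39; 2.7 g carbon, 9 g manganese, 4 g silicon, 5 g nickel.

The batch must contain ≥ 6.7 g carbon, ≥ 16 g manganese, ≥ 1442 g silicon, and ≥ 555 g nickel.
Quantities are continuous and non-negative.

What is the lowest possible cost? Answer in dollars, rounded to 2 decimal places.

Let x1 = kg of ferrosilicon, x2 = kg of nickel briquettes, x3 = kg of scrap grade C, x4 = kg of return scrap.
min 3.09x1 + 31.03x2 + 0.47x3 + 0.39x4 with:
  1.1x1 + 0.1x2 + 4.5x3 + 2.7x4 ≥ 6.7   (carbon)
  3x1 + 8x3 + 9x4 ≥ 16   (manganese)
  736x1 + 4x3 + 4x4 ≥ 1442   (silicon)
  998x2 + 3x3 + 5x4 ≥ 555   (nickel)
  x1, x2, x3, x4 ≥ 0.
The optimal mix uses every input. Binding constraints: carbon, manganese, silicon, nickel.
That vertex is x1 = 1.953, x2 = 0.5515, x3 = 0.6925, x4 = 0.5113.
Objective = 3.09·1.953 + 31.03·0.5515 + 0.47·0.6925 + 0.39·0.5113 = 23.6727.

$23.67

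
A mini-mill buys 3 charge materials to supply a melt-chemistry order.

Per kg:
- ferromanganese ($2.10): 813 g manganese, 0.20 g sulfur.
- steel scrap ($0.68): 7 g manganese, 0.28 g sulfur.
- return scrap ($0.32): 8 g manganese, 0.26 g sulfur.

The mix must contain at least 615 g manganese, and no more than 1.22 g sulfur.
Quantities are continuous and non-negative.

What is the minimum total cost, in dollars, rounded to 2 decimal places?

$1.59

This is a linear program. Let x1 = kg of ferromanganese, x2 = kg of steel scrap, x3 = kg of return scrap.
Minimize 2.1x1 + 0.68x2 + 0.32x3 s.t.:
  813x1 + 7x2 + 8x3 ≥ 615   (manganese)
  0.2x1 + 0.28x2 + 0.26x3 ≤ 1.22   (sulfur)
  x1, x2, x3 ≥ 0.
At the optimum only ferromanganese is positive (steel scrap, return scrap = 0). Binding constraint: manganese.
Solving gives x1 = 0.7565.
Objective = 2.1·0.7565 = 1.5887.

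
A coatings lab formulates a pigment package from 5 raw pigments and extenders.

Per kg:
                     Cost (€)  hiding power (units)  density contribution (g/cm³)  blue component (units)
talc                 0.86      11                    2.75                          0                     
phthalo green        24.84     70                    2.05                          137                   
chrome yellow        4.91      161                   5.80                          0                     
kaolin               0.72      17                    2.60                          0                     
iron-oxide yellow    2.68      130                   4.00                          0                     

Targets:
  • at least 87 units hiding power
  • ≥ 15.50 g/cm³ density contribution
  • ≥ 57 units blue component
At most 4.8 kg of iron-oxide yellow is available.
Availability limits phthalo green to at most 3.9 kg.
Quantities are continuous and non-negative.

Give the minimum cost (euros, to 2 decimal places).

Set it up as a linear program. Let x1 = kg of talc, x2 = kg of phthalo green, x3 = kg of chrome yellow, x4 = kg of kaolin, x5 = kg of iron-oxide yellow.
Minimise 0.86x1 + 24.84x2 + 4.91x3 + 0.72x4 + 2.68x5 s.t.:
  11x1 + 70x2 + 161x3 + 17x4 + 130x5 ≥ 87   (hiding power)
  2.75x1 + 2.05x2 + 5.8x3 + 2.6x4 + 4x5 ≥ 15.5   (density contribution)
  137x2 ≥ 57   (blue component)
  x5 ≤ 4.8
  x2 ≤ 3.9
  x1, x2, x3, x4, x5 ≥ 0.
The optimal basis is {phthalo green, kaolin}; talc, chrome yellow, iron-oxide yellow drop out. There the density contribution and blue component constraints are tight.
So phthalo green = 0.4161 kg, kaolin = 5.633 kg.
Objective = 24.84·0.4161 + 0.72·5.633 = 14.3917.

€14.39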